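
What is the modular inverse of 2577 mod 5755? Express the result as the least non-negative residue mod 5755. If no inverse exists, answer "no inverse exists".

Run Euclid on (5755, 2577):
5755 = 2×2577 + 601
2577 = 4×601 + 173
601 = 3×173 + 82
173 = 2×82 + 9
82 = 9×9 + 1
9 = 9×1 + 0
The gcd is 1. Working backward:
1 = 82 − 9·9
1 = −9·173 + 19·82
1 = 19·601 − 66·173
1 = −66·2577 + 283·601
1 = 283·5755 − 632·2577
Hence 2577⁻¹ ≡ -632 ≡ 5123 (mod 5755).

5123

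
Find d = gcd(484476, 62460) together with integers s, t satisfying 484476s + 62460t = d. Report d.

Euclidean algorithm:
484476 = 7×62460 + 47256
62460 = 1×47256 + 15204
47256 = 3×15204 + 1644
15204 = 9×1644 + 408
1644 = 4×408 + 12
408 = 34×12 + 0
gcd(484476, 62460) = 12.
Express as a combination:
12 = 1644 − 4·408
12 = −4·15204 + 37·1644
12 = 37·47256 − 115·15204
12 = −115·62460 + 152·47256
12 = 152·484476 − 1179·62460
So 12 = (152)·484476 + (-1179)·62460.

12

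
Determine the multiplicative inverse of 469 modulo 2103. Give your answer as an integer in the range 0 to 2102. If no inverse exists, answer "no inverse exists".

982

gcd(2103, 469) by repeated division:
2103 = 4·469 + 227
469 = 2·227 + 15
227 = 15·15 + 2
15 = 7·2 + 1
2 = 2·1 + 0
Since gcd(469, 2103) = 1, back-substitute to write 1 as a combination:
1 = 15 − 7·2
1 = −7·227 + 106·15
1 = 106·469 − 219·227
1 = −219·2103 + 982·469
So 469·982 ≡ 1 (mod 2103).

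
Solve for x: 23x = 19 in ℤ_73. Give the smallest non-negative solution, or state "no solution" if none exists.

4

First find gcd(23, 73):
73 = 3·23 + 4
23 = 5·4 + 3
4 = 1·3 + 1
3 = 3·1 + 0
gcd = 1, so a unique solution mod 73 exists.
Back-substitute for the Bézout coefficients:
1 = 4 − 3
1 = −23 + 6·4
1 = 6·73 − 19·23
So 23·(-19) ≡ 1 (mod 73), giving 23⁻¹ ≡ 54.
x ≡ 23⁻¹·19 ≡ 54·19 ≡ 4 (mod 73).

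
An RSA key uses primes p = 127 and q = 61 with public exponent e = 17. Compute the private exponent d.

3113

φ(n) = (p−1)(q−1) = 126·60 = 7560.
Need d with 17·d ≡ 1 (mod 7560). Apply the extended Euclidean algorithm:
7560 = 444*17 + 12
17 = 1*12 + 5
12 = 2*5 + 2
5 = 2*2 + 1
2 = 2*1 + 0
Back-substitute:
1 = 5 − 2·2
1 = −2·12 + 5·5
1 = 5·17 − 7·12
1 = −7·7560 + 3113·17
So 17·3113 ≡ 1 (mod 7560), hence d = 3113.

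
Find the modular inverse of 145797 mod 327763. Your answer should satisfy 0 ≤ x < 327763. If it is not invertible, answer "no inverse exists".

Extended Euclidean algorithm:
327763 = 2×145797 + 36169
145797 = 4×36169 + 1121
36169 = 32×1121 + 297
1121 = 3×297 + 230
297 = 1×230 + 67
230 = 3×67 + 29
67 = 2×29 + 9
29 = 3×9 + 2
9 = 4×2 + 1
2 = 2×1 + 0
Since gcd(145797, 327763) = 1, back-substitute to write 1 as a combination:
1 = 9 − 4·2
1 = −4·29 + 13·9
1 = 13·67 − 30·29
1 = −30·230 + 103·67
1 = 103·297 − 133·230
1 = −133·1121 + 502·297
1 = 502·36169 − 16197·1121
1 = −16197·145797 + 65290·36169
1 = 65290·327763 − 146777·145797
Thus 145797·(-146777) ≡ 1 (mod 327763); reducing, -146777 mod 327763 = 180986.

180986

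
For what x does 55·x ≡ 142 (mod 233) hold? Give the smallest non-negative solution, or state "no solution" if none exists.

First find gcd(55, 233):
233 = 4·55 + 13
55 = 4·13 + 3
13 = 4·3 + 1
3 = 3·1 + 0
gcd = 1, so a unique solution mod 233 exists.
Back-substitute for the Bézout coefficients:
1 = 13 − 4·3
1 = −4·55 + 17·13
1 = 17·233 − 72·55
So 55·(-72) ≡ 1 (mod 233), giving 55⁻¹ ≡ 161.
x ≡ 55⁻¹·142 ≡ 161·142 ≡ 28 (mod 233).

28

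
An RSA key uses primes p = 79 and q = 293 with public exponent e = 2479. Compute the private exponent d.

φ(n) = (p−1)(q−1) = 78·292 = 22776.
Need d with 2479·d ≡ 1 (mod 22776). Apply the extended Euclidean algorithm:
22776 = 9·2479 + 465
2479 = 5·465 + 154
465 = 3·154 + 3
154 = 51·3 + 1
3 = 3·1 + 0
Back-substitute:
1 = 154 − 51·3
1 = −51·465 + 154·154
1 = 154·2479 − 821·465
1 = −821·22776 + 7543·2479
So 2479·7543 ≡ 1 (mod 22776), hence d = 7543.

7543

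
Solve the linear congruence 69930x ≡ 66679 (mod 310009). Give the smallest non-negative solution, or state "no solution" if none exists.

no solution

gcd(69930, 310009):
310009 = 4*69930 + 30289
69930 = 2*30289 + 9352
30289 = 3*9352 + 2233
9352 = 4*2233 + 420
2233 = 5*420 + 133
420 = 3*133 + 21
133 = 6*21 + 7
21 = 3*7 + 0
gcd = 7, but 7 ∤ 66679, so the congruence has no solution.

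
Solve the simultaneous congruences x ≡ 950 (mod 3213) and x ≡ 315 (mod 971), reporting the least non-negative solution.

878099

Write x = 950 + 3213·k. Then 3213·k ≡ 315 − 950 ≡ 336 (mod 971).
Need 3213⁻¹ mod 971. Extended Euclid on (971, 300):
971 = 3·300 + 71
300 = 4·71 + 16
71 = 4·16 + 7
16 = 2·7 + 2
7 = 3·2 + 1
2 = 2·1 + 0
Back-substitute:
1 = 7 − 3·2
1 = −3·16 + 7·7
1 = 7·71 − 31·16
1 = −31·300 + 131·71
1 = 131·971 − 424·300
3213⁻¹ ≡ 547 (mod 971), so k ≡ 547·336 ≡ 273 (mod 971).
x = 950 + 3213·273 = 878099.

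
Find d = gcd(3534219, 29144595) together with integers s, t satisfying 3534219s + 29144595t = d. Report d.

Apply Euclid's algorithm to 29144595 and 3534219:
29144595 = 8*3534219 + 870843
3534219 = 4*870843 + 50847
870843 = 17*50847 + 6444
50847 = 7*6444 + 5739
6444 = 1*5739 + 705
5739 = 8*705 + 99
705 = 7*99 + 12
99 = 8*12 + 3
12 = 4*3 + 0
gcd(3534219, 29144595) = 3.
Express as a combination:
3 = 99 − 8·12
3 = −8·705 + 57·99
3 = 57·5739 − 464·705
3 = −464·6444 + 521·5739
3 = 521·50847 − 4111·6444
3 = −4111·870843 + 70408·50847
3 = 70408·3534219 − 285743·870843
3 = −285743·29144595 + 2356352·3534219
So 3 = (-285743)·29144595 + (2356352)·3534219.

3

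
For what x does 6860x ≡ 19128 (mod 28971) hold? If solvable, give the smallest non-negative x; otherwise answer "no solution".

First find gcd(6860, 28971):
28971 = 4×6860 + 1531
6860 = 4×1531 + 736
1531 = 2×736 + 59
736 = 12×59 + 28
59 = 2×28 + 3
28 = 9×3 + 1
3 = 3×1 + 0
gcd = 1, so a unique solution mod 28971 exists.
Back-substitute for the Bézout coefficients:
1 = 28 − 9·3
1 = −9·59 + 19·28
1 = 19·736 − 237·59
1 = −237·1531 + 493·736
1 = 493·6860 − 2209·1531
1 = −2209·28971 + 9329·6860
So 6860·(9329) ≡ 1 (mod 28971), giving 6860⁻¹ ≡ 9329.
x ≡ 6860⁻¹·19128 ≡ 9329·19128 ≡ 12723 (mod 28971).

12723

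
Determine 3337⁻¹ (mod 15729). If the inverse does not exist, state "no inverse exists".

gcd(15729, 3337) by repeated division:
15729 = 4×3337 + 2381
3337 = 1×2381 + 956
2381 = 2×956 + 469
956 = 2×469 + 18
469 = 26×18 + 1
18 = 18×1 + 0
gcd = 1, so the inverse exists. Back-substitute:
1 = 469 − 26·18
1 = −26·956 + 53·469
1 = 53·2381 − 132·956
1 = −132·3337 + 185·2381
1 = 185·15729 − 872·3337
Thus 3337·(-872) ≡ 1 (mod 15729); reducing, -872 mod 15729 = 14857.

14857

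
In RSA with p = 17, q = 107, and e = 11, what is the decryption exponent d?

771

φ(n) = (p−1)(q−1) = 16·106 = 1696.
Need d with 11·d ≡ 1 (mod 1696). Apply the extended Euclidean algorithm:
1696 = 154×11 + 2
11 = 5×2 + 1
2 = 2×1 + 0
Back-substitute:
1 = 11 − 5·2
1 = −5·1696 + 771·11
So 11·771 ≡ 1 (mod 1696), hence d = 771.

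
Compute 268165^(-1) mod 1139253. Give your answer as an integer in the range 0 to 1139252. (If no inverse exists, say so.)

Apply the Euclidean algorithm to 1139253 and 268165:
1139253 = 4*268165 + 66593
268165 = 4*66593 + 1793
66593 = 37*1793 + 252
1793 = 7*252 + 29
252 = 8*29 + 20
29 = 1*20 + 9
20 = 2*9 + 2
9 = 4*2 + 1
2 = 2*1 + 0
gcd = 1, so the inverse exists. Back-substitute:
1 = 9 − 4·2
1 = −4·20 + 9·9
1 = 9·29 − 13·20
1 = −13·252 + 113·29
1 = 113·1793 − 804·252
1 = −804·66593 + 29861·1793
1 = 29861·268165 − 120248·66593
1 = −120248·1139253 + 510853·268165
So 268165·510853 ≡ 1 (mod 1139253).

510853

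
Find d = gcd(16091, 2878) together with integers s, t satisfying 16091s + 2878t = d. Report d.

1

Euclidean algorithm:
16091 = 5·2878 + 1701
2878 = 1·1701 + 1177
1701 = 1·1177 + 524
1177 = 2·524 + 129
524 = 4·129 + 8
129 = 16·8 + 1
8 = 8·1 + 0
gcd(16091, 2878) = 1.
Working backward:
1 = 129 − 16·8
1 = −16·524 + 65·129
1 = 65·1177 − 146·524
1 = −146·1701 + 211·1177
1 = 211·2878 − 357·1701
1 = −357·16091 + 1996·2878
So 1 = (-357)·16091 + (1996)·2878.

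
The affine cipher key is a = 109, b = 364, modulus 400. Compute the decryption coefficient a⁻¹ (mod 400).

Apply the Euclidean algorithm to 400 and 109:
400 = 3×109 + 73
109 = 1×73 + 36
73 = 2×36 + 1
36 = 36×1 + 0
gcd = 1, so the inverse exists. Back-substitute:
1 = 73 − 2·36
1 = −2·109 + 3·73
1 = 3·400 − 11·109
Thus 109·(-11) ≡ 1 (mod 400); reducing, -11 mod 400 = 389.

389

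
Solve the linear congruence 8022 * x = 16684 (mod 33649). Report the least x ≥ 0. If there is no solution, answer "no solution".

gcd(8022, 33649):
33649 = 4·8022 + 1561
8022 = 5·1561 + 217
1561 = 7·217 + 42
217 = 5·42 + 7
42 = 6·7 + 0
gcd = 7, but 7 ∤ 16684, so the congruence has no solution.

no solution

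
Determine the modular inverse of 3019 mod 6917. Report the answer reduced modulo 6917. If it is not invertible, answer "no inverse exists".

gcd(6917, 3019) by repeated division:
6917 = 2*3019 + 879
3019 = 3*879 + 382
879 = 2*382 + 115
382 = 3*115 + 37
115 = 3*37 + 4
37 = 9*4 + 1
4 = 4*1 + 0
gcd = 1, so the inverse exists. Back-substitute:
1 = 37 − 9·4
1 = −9·115 + 28·37
1 = 28·382 − 93·115
1 = −93·879 + 214·382
1 = 214·3019 − 735·879
1 = −735·6917 + 1684·3019
So 3019·1684 ≡ 1 (mod 6917).

1684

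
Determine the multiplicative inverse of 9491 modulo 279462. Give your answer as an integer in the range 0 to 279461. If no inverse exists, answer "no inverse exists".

Apply the Euclidean algorithm to 279462 and 9491:
279462 = 29×9491 + 4223
9491 = 2×4223 + 1045
4223 = 4×1045 + 43
1045 = 24×43 + 13
43 = 3×13 + 4
13 = 3×4 + 1
4 = 4×1 + 0
Since gcd(9491, 279462) = 1, back-substitute to write 1 as a combination:
1 = 13 − 3·4
1 = −3·43 + 10·13
1 = 10·1045 − 243·43
1 = −243·4223 + 982·1045
1 = 982·9491 − 2207·4223
1 = −2207·279462 + 64985·9491
So 9491·64985 ≡ 1 (mod 279462).

64985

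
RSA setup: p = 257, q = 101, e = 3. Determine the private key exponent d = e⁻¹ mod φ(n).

φ(n) = (p−1)(q−1) = 256·100 = 25600.
Need d with 3·d ≡ 1 (mod 25600). Apply the extended Euclidean algorithm:
25600 = 8533·3 + 1
3 = 3·1 + 0
Back-substitute:
1 = 25600 − 8533·3
So 3·(-8533) ≡ 1 (mod 25600), hence d ≡ -8533 ≡ 17067 (mod 25600).

17067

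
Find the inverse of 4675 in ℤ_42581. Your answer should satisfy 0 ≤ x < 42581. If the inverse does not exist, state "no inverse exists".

no inverse exists

Euclidean algorithm on 42581, 4675:
42581 = 9·4675 + 506
4675 = 9·506 + 121
506 = 4·121 + 22
121 = 5·22 + 11
22 = 2·11 + 0
Since gcd = 11 > 1, 4675 is not a unit mod 42581.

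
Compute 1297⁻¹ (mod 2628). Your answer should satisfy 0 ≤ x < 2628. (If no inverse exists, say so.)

541

Extended Euclidean algorithm:
2628 = 2·1297 + 34
1297 = 38·34 + 5
34 = 6·5 + 4
5 = 1·4 + 1
4 = 4·1 + 0
gcd = 1, so the inverse exists. Back-substitute:
1 = 5 − 4
1 = −34 + 7·5
1 = 7·1297 − 267·34
1 = −267·2628 + 541·1297
So 1297·541 ≡ 1 (mod 2628).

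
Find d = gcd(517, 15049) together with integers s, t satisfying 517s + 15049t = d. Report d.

1

Repeated division:
15049 = 29·517 + 56
517 = 9·56 + 13
56 = 4·13 + 4
13 = 3·4 + 1
4 = 4·1 + 0
gcd(517, 15049) = 1.
Back-substituting:
1 = 13 − 3·4
1 = −3·56 + 13·13
1 = 13·517 − 120·56
1 = −120·15049 + 3493·517
So 1 = (-120)·15049 + (3493)·517.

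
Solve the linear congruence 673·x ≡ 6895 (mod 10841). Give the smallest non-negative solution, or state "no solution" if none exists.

First find gcd(673, 10841):
10841 = 16*673 + 73
673 = 9*73 + 16
73 = 4*16 + 9
16 = 1*9 + 7
9 = 1*7 + 2
7 = 3*2 + 1
2 = 2*1 + 0
gcd = 1, so a unique solution mod 10841 exists.
Back-substitute for the Bézout coefficients:
1 = 7 − 3·2
1 = −3·9 + 4·7
1 = 4·16 − 7·9
1 = −7·73 + 32·16
1 = 32·673 − 295·73
1 = −295·10841 + 4752·673
So 673·(4752) ≡ 1 (mod 10841), giving 673⁻¹ ≡ 4752.
x ≡ 673⁻¹·6895 ≡ 4752·6895 ≡ 3538 (mod 10841).

3538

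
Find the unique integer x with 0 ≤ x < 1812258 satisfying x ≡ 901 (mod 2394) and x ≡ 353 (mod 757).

Write x = 901 + 2394·k. Then 2394·k ≡ 353 − 901 ≡ 209 (mod 757).
Need 2394⁻¹ mod 757. Extended Euclid on (757, 123):
757 = 6·123 + 19
123 = 6·19 + 9
19 = 2·9 + 1
9 = 9·1 + 0
Back-substitute:
1 = 19 − 2·9
1 = −2·123 + 13·19
1 = 13·757 − 80·123
2394⁻¹ ≡ 677 (mod 757), so k ≡ 677·209 ≡ 691 (mod 757).
x = 901 + 2394·691 = 1655155.

1655155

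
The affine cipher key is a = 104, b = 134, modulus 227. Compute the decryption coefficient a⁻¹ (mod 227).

203

Run Euclid on (227, 104):
227 = 2×104 + 19
104 = 5×19 + 9
19 = 2×9 + 1
9 = 9×1 + 0
The gcd is 1. Working backward:
1 = 19 − 2·9
1 = −2·104 + 11·19
1 = 11·227 − 24·104
Thus 104·(-24) ≡ 1 (mod 227); reducing, -24 mod 227 = 203.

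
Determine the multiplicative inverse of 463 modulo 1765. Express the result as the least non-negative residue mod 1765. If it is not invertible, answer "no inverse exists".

Apply the Euclidean algorithm to 1765 and 463:
1765 = 3×463 + 376
463 = 1×376 + 87
376 = 4×87 + 28
87 = 3×28 + 3
28 = 9×3 + 1
3 = 3×1 + 0
The gcd is 1. Working backward:
1 = 28 − 9·3
1 = −9·87 + 28·28
1 = 28·376 − 121·87
1 = −121·463 + 149·376
1 = 149·1765 − 568·463
Hence 463⁻¹ ≡ -568 ≡ 1197 (mod 1765).

1197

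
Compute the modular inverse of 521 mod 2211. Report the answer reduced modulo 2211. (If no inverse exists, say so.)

Apply the Euclidean algorithm to 2211 and 521:
2211 = 4·521 + 127
521 = 4·127 + 13
127 = 9·13 + 10
13 = 1·10 + 3
10 = 3·3 + 1
3 = 3·1 + 0
gcd = 1, so the inverse exists. Back-substitute:
1 = 10 − 3·3
1 = −3·13 + 4·10
1 = 4·127 − 39·13
1 = −39·521 + 160·127
1 = 160·2211 − 679·521
So 521·(-679) ≡ 1 (mod 2211), and -679 ≡ 1532 (mod 2211).

1532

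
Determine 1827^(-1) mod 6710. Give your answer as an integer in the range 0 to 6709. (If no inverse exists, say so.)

Run Euclid on (6710, 1827):
6710 = 3*1827 + 1229
1827 = 1*1229 + 598
1229 = 2*598 + 33
598 = 18*33 + 4
33 = 8*4 + 1
4 = 4*1 + 0
Since gcd(1827, 6710) = 1, back-substitute to write 1 as a combination:
1 = 33 − 8·4
1 = −8·598 + 145·33
1 = 145·1229 − 298·598
1 = −298·1827 + 443·1229
1 = 443·6710 − 1627·1827
Thus 1827·(-1627) ≡ 1 (mod 6710); reducing, -1627 mod 6710 = 5083.

5083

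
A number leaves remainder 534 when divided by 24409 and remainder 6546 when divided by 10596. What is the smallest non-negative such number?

255709218

Write x = 534 + 24409·k. Then 24409·k ≡ 6546 − 534 ≡ 6012 (mod 10596).
Need 24409⁻¹ mod 10596. Extended Euclid on (10596, 3217):
10596 = 3×3217 + 945
3217 = 3×945 + 382
945 = 2×382 + 181
382 = 2×181 + 20
181 = 9×20 + 1
20 = 20×1 + 0
Back-substitute:
1 = 181 − 9·20
1 = −9·382 + 19·181
1 = 19·945 − 47·382
1 = −47·3217 + 160·945
1 = 160·10596 − 527·3217
24409⁻¹ ≡ 10069 (mod 10596), so k ≡ 10069·6012 ≡ 10476 (mod 10596).
x = 534 + 24409·10476 = 255709218.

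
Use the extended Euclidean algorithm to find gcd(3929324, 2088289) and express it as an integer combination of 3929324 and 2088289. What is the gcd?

7

Apply Euclid's algorithm to 3929324 and 2088289:
3929324 = 1*2088289 + 1841035
2088289 = 1*1841035 + 247254
1841035 = 7*247254 + 110257
247254 = 2*110257 + 26740
110257 = 4*26740 + 3297
26740 = 8*3297 + 364
3297 = 9*364 + 21
364 = 17*21 + 7
21 = 3*7 + 0
gcd(3929324, 2088289) = 7.
Working backward:
7 = 364 − 17·21
7 = −17·3297 + 154·364
7 = 154·26740 − 1249·3297
7 = −1249·110257 + 5150·26740
7 = 5150·247254 − 11549·110257
7 = −11549·1841035 + 85993·247254
7 = 85993·2088289 − 97542·1841035
7 = −97542·3929324 + 183535·2088289
So 7 = (-97542)·3929324 + (183535)·2088289.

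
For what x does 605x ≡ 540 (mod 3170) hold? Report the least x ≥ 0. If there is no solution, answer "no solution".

200

First find gcd(605, 3170):
3170 = 5×605 + 145
605 = 4×145 + 25
145 = 5×25 + 20
25 = 1×20 + 5
20 = 4×5 + 0
gcd = 5 and 5 | 540, so solutions exist. Divide through by 5: 121x ≡ 108 (mod 634).
Now find 121⁻¹ mod 634:
634 = 5*121 + 29
121 = 4*29 + 5
29 = 5*5 + 4
5 = 1*4 + 1
4 = 4*1 + 0
Back-substitute:
1 = 5 − 4
1 = −29 + 6·5
1 = 6·121 − 25·29
1 = −25·634 + 131·121
So 121⁻¹ ≡ 131 (mod 634).
Then x ≡ 131·108 ≡ 200 (mod 634); the smallest non-negative solution is x = 200.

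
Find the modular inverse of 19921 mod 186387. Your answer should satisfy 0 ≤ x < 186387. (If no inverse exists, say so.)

22399

gcd(186387, 19921) by repeated division:
186387 = 9·19921 + 7098
19921 = 2·7098 + 5725
7098 = 1·5725 + 1373
5725 = 4·1373 + 233
1373 = 5·233 + 208
233 = 1·208 + 25
208 = 8·25 + 8
25 = 3·8 + 1
8 = 8·1 + 0
gcd = 1, so the inverse exists. Back-substitute:
1 = 25 − 3·8
1 = −3·208 + 25·25
1 = 25·233 − 28·208
1 = −28·1373 + 165·233
1 = 165·5725 − 688·1373
1 = −688·7098 + 853·5725
1 = 853·19921 − 2394·7098
1 = −2394·186387 + 22399·19921
So 19921·22399 ≡ 1 (mod 186387).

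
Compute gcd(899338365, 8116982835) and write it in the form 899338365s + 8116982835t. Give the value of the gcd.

15

Euclidean algorithm:
8116982835 = 9×899338365 + 22937550
899338365 = 39×22937550 + 4773915
22937550 = 4×4773915 + 3841890
4773915 = 1×3841890 + 932025
3841890 = 4×932025 + 113790
932025 = 8×113790 + 21705
113790 = 5×21705 + 5265
21705 = 4×5265 + 645
5265 = 8×645 + 105
645 = 6×105 + 15
105 = 7×15 + 0
gcd(899338365, 8116982835) = 15.
Back-substituting:
15 = 645 − 6·105
15 = −6·5265 + 49·645
15 = 49·21705 − 202·5265
15 = −202·113790 + 1059·21705
15 = 1059·932025 − 8674·113790
15 = −8674·3841890 + 35755·932025
15 = 35755·4773915 − 44429·3841890
15 = −44429·22937550 + 213471·4773915
15 = 213471·899338365 − 8369798·22937550
15 = −8369798·8116982835 + 75541653·899338365
So 15 = (-8369798)·8116982835 + (75541653)·899338365.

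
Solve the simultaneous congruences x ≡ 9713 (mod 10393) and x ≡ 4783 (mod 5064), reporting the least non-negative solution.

Write x = 9713 + 10393·k. Then 10393·k ≡ 4783 − 9713 ≡ 134 (mod 5064).
Need 10393⁻¹ mod 5064. Extended Euclid on (5064, 265):
5064 = 19×265 + 29
265 = 9×29 + 4
29 = 7×4 + 1
4 = 4×1 + 0
Back-substitute:
1 = 29 − 7·4
1 = −7·265 + 64·29
1 = 64·5064 − 1223·265
10393⁻¹ ≡ 3841 (mod 5064), so k ≡ 3841·134 ≡ 3230 (mod 5064).
x = 9713 + 10393·3230 = 33579103.

33579103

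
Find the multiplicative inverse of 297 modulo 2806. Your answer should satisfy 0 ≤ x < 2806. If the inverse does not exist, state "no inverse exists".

2173

Extended Euclidean algorithm:
2806 = 9·297 + 133
297 = 2·133 + 31
133 = 4·31 + 9
31 = 3·9 + 4
9 = 2·4 + 1
4 = 4·1 + 0
gcd = 1, so the inverse exists. Back-substitute:
1 = 9 − 2·4
1 = −2·31 + 7·9
1 = 7·133 − 30·31
1 = −30·297 + 67·133
1 = 67·2806 − 633·297
Hence 297⁻¹ ≡ -633 ≡ 2173 (mod 2806).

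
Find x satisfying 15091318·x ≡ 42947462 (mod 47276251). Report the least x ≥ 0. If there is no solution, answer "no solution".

no solution

gcd(15091318, 47276251):
47276251 = 3·15091318 + 2002297
15091318 = 7·2002297 + 1075239
2002297 = 1·1075239 + 927058
1075239 = 1·927058 + 148181
927058 = 6·148181 + 37972
148181 = 3·37972 + 34265
37972 = 1·34265 + 3707
34265 = 9·3707 + 902
3707 = 4·902 + 99
902 = 9·99 + 11
99 = 9·11 + 0
gcd = 11, but 11 ∤ 42947462, so the congruence has no solution.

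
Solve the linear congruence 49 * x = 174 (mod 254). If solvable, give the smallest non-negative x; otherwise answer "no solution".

242

First find gcd(49, 254):
254 = 5×49 + 9
49 = 5×9 + 4
9 = 2×4 + 1
4 = 4×1 + 0
gcd = 1, so a unique solution mod 254 exists.
Back-substitute for the Bézout coefficients:
1 = 9 − 2·4
1 = −2·49 + 11·9
1 = 11·254 − 57·49
So 49·(-57) ≡ 1 (mod 254), giving 49⁻¹ ≡ 197.
x ≡ 49⁻¹·174 ≡ 197·174 ≡ 242 (mod 254).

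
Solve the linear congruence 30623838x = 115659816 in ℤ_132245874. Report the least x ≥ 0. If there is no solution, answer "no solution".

First find gcd(30623838, 132245874):
132245874 = 4×30623838 + 9750522
30623838 = 3×9750522 + 1372272
9750522 = 7×1372272 + 144618
1372272 = 9×144618 + 70710
144618 = 2×70710 + 3198
70710 = 22×3198 + 354
3198 = 9×354 + 12
354 = 29×12 + 6
12 = 2×6 + 0
gcd = 6 and 6 | 115659816, so solutions exist. Divide through by 6: 5103973x ≡ 19276636 (mod 22040979).
Now find 5103973⁻¹ mod 22040979:
22040979 = 4·5103973 + 1625087
5103973 = 3·1625087 + 228712
1625087 = 7·228712 + 24103
228712 = 9·24103 + 11785
24103 = 2·11785 + 533
11785 = 22·533 + 59
533 = 9·59 + 2
59 = 29·2 + 1
2 = 2·1 + 0
Back-substitute:
1 = 59 − 29·2
1 = −29·533 + 262·59
1 = 262·11785 − 5793·533
1 = −5793·24103 + 11848·11785
1 = 11848·228712 − 112425·24103
1 = −112425·1625087 + 798823·228712
1 = 798823·5103973 − 2508894·1625087
1 = −2508894·22040979 + 10834399·5103973
So 5103973⁻¹ ≡ 10834399 (mod 22040979).
Then x ≡ 10834399·19276636 ≡ 14582650 (mod 22040979); the smallest non-negative solution is x = 14582650.

14582650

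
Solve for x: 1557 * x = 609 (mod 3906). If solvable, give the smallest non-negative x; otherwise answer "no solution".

gcd(1557, 3906):
3906 = 2*1557 + 792
1557 = 1*792 + 765
792 = 1*765 + 27
765 = 28*27 + 9
27 = 3*9 + 0
gcd = 9, but 9 ∤ 609, so the congruence has no solution.

no solution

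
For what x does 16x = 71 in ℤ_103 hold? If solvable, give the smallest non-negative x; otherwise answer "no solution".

101

First find gcd(16, 103):
103 = 6·16 + 7
16 = 2·7 + 2
7 = 3·2 + 1
2 = 2·1 + 0
gcd = 1, so a unique solution mod 103 exists.
Back-substitute for the Bézout coefficients:
1 = 7 − 3·2
1 = −3·16 + 7·7
1 = 7·103 − 45·16
So 16·(-45) ≡ 1 (mod 103), giving 16⁻¹ ≡ 58.
x ≡ 16⁻¹·71 ≡ 58·71 ≡ 101 (mod 103).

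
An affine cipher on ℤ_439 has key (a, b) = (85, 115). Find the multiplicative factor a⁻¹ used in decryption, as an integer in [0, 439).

31

Run Euclid on (439, 85):
439 = 5×85 + 14
85 = 6×14 + 1
14 = 14×1 + 0
Since gcd(85, 439) = 1, back-substitute to write 1 as a combination:
1 = 85 − 6·14
1 = −6·439 + 31·85
So 85·31 ≡ 1 (mod 439).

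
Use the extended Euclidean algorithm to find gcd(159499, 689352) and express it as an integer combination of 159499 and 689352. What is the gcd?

1

Apply Euclid's algorithm to 689352 and 159499:
689352 = 4×159499 + 51356
159499 = 3×51356 + 5431
51356 = 9×5431 + 2477
5431 = 2×2477 + 477
2477 = 5×477 + 92
477 = 5×92 + 17
92 = 5×17 + 7
17 = 2×7 + 3
7 = 2×3 + 1
3 = 3×1 + 0
gcd(159499, 689352) = 1.
Back-substituting:
1 = 7 − 2·3
1 = −2·17 + 5·7
1 = 5·92 − 27·17
1 = −27·477 + 140·92
1 = 140·2477 − 727·477
1 = −727·5431 + 1594·2477
1 = 1594·51356 − 15073·5431
1 = −15073·159499 + 46813·51356
1 = 46813·689352 − 202325·159499
So 1 = (46813)·689352 + (-202325)·159499.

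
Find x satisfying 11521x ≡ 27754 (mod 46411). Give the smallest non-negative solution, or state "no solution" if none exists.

8744

First find gcd(11521, 46411):
46411 = 4*11521 + 327
11521 = 35*327 + 76
327 = 4*76 + 23
76 = 3*23 + 7
23 = 3*7 + 2
7 = 3*2 + 1
2 = 2*1 + 0
gcd = 1, so a unique solution mod 46411 exists.
Back-substitute for the Bézout coefficients:
1 = 7 − 3·2
1 = −3·23 + 10·7
1 = 10·76 − 33·23
1 = −33·327 + 142·76
1 = 142·11521 − 5003·327
1 = −5003·46411 + 20154·11521
So 11521·(20154) ≡ 1 (mod 46411), giving 11521⁻¹ ≡ 20154.
x ≡ 11521⁻¹·27754 ≡ 20154·27754 ≡ 8744 (mod 46411).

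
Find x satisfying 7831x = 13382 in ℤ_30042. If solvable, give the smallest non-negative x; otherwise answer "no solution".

11618

First find gcd(7831, 30042):
30042 = 3·7831 + 6549
7831 = 1·6549 + 1282
6549 = 5·1282 + 139
1282 = 9·139 + 31
139 = 4·31 + 15
31 = 2·15 + 1
15 = 15·1 + 0
gcd = 1, so a unique solution mod 30042 exists.
Back-substitute for the Bézout coefficients:
1 = 31 − 2·15
1 = −2·139 + 9·31
1 = 9·1282 − 83·139
1 = −83·6549 + 424·1282
1 = 424·7831 − 507·6549
1 = −507·30042 + 1945·7831
So 7831·(1945) ≡ 1 (mod 30042), giving 7831⁻¹ ≡ 1945.
x ≡ 7831⁻¹·13382 ≡ 1945·13382 ≡ 11618 (mod 30042).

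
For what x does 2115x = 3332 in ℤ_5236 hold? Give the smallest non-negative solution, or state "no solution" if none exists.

First find gcd(2115, 5236):
5236 = 2*2115 + 1006
2115 = 2*1006 + 103
1006 = 9*103 + 79
103 = 1*79 + 24
79 = 3*24 + 7
24 = 3*7 + 3
7 = 2*3 + 1
3 = 3*1 + 0
gcd = 1, so a unique solution mod 5236 exists.
Back-substitute for the Bézout coefficients:
1 = 7 − 2·3
1 = −2·24 + 7·7
1 = 7·79 − 23·24
1 = −23·103 + 30·79
1 = 30·1006 − 293·103
1 = −293·2115 + 616·1006
1 = 616·5236 − 1525·2115
So 2115·(-1525) ≡ 1 (mod 5236), giving 2115⁻¹ ≡ 3711.
x ≡ 2115⁻¹·3332 ≡ 3711·3332 ≡ 2856 (mod 5236).

2856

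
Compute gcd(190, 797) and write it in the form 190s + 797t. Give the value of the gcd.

1

Apply Euclid's algorithm to 797 and 190:
797 = 4*190 + 37
190 = 5*37 + 5
37 = 7*5 + 2
5 = 2*2 + 1
2 = 2*1 + 0
gcd(190, 797) = 1.
Back-substituting:
1 = 5 − 2·2
1 = −2·37 + 15·5
1 = 15·190 − 77·37
1 = −77·797 + 323·190
So 1 = (-77)·797 + (323)·190.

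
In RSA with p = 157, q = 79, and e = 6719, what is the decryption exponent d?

5375

φ(n) = (p−1)(q−1) = 156·78 = 12168.
Need d with 6719·d ≡ 1 (mod 12168). Apply the extended Euclidean algorithm:
12168 = 1×6719 + 5449
6719 = 1×5449 + 1270
5449 = 4×1270 + 369
1270 = 3×369 + 163
369 = 2×163 + 43
163 = 3×43 + 34
43 = 1×34 + 9
34 = 3×9 + 7
9 = 1×7 + 2
7 = 3×2 + 1
2 = 2×1 + 0
Back-substitute:
1 = 7 − 3·2
1 = −3·9 + 4·7
1 = 4·34 − 15·9
1 = −15·43 + 19·34
1 = 19·163 − 72·43
1 = −72·369 + 163·163
1 = 163·1270 − 561·369
1 = −561·5449 + 2407·1270
1 = 2407·6719 − 2968·5449
1 = −2968·12168 + 5375·6719
So 6719·5375 ≡ 1 (mod 12168), hence d = 5375.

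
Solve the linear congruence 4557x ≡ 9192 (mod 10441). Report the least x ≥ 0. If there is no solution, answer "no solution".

First find gcd(4557, 10441):
10441 = 2·4557 + 1327
4557 = 3·1327 + 576
1327 = 2·576 + 175
576 = 3·175 + 51
175 = 3·51 + 22
51 = 2·22 + 7
22 = 3·7 + 1
7 = 7·1 + 0
gcd = 1, so a unique solution mod 10441 exists.
Back-substitute for the Bézout coefficients:
1 = 22 − 3·7
1 = −3·51 + 7·22
1 = 7·175 − 24·51
1 = −24·576 + 79·175
1 = 79·1327 − 182·576
1 = −182·4557 + 625·1327
1 = 625·10441 − 1432·4557
So 4557·(-1432) ≡ 1 (mod 10441), giving 4557⁻¹ ≡ 9009.
x ≡ 4557⁻¹·9192 ≡ 9009·9192 ≡ 3157 (mod 10441).

3157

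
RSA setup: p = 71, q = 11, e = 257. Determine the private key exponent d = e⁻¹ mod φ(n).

493

φ(n) = (p−1)(q−1) = 70·10 = 700.
Need d with 257·d ≡ 1 (mod 700). Apply the extended Euclidean algorithm:
700 = 2*257 + 186
257 = 1*186 + 71
186 = 2*71 + 44
71 = 1*44 + 27
44 = 1*27 + 17
27 = 1*17 + 10
17 = 1*10 + 7
10 = 1*7 + 3
7 = 2*3 + 1
3 = 3*1 + 0
Back-substitute:
1 = 7 − 2·3
1 = −2·10 + 3·7
1 = 3·17 − 5·10
1 = −5·27 + 8·17
1 = 8·44 − 13·27
1 = −13·71 + 21·44
1 = 21·186 − 55·71
1 = −55·257 + 76·186
1 = 76·700 − 207·257
So 257·(-207) ≡ 1 (mod 700), hence d ≡ -207 ≡ 493 (mod 700).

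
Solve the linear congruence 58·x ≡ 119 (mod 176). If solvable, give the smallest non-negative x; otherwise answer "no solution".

gcd(58, 176):
176 = 3*58 + 2
58 = 29*2 + 0
gcd = 2, but 2 ∤ 119, so the congruence has no solution.

no solution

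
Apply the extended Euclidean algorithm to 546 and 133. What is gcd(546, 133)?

Apply Euclid's algorithm to 546 and 133:
546 = 4×133 + 14
133 = 9×14 + 7
14 = 2×7 + 0
gcd(546, 133) = 7.
Express as a combination:
7 = 133 − 9·14
7 = −9·546 + 37·133
So 7 = (-9)·546 + (37)·133.

7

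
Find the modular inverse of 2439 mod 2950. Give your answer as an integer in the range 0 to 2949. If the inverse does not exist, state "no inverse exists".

2009

gcd(2950, 2439) by repeated division:
2950 = 1*2439 + 511
2439 = 4*511 + 395
511 = 1*395 + 116
395 = 3*116 + 47
116 = 2*47 + 22
47 = 2*22 + 3
22 = 7*3 + 1
3 = 3*1 + 0
The gcd is 1. Working backward:
1 = 22 − 7·3
1 = −7·47 + 15·22
1 = 15·116 − 37·47
1 = −37·395 + 126·116
1 = 126·511 − 163·395
1 = −163·2439 + 778·511
1 = 778·2950 − 941·2439
So 2439·(-941) ≡ 1 (mod 2950), and -941 ≡ 2009 (mod 2950).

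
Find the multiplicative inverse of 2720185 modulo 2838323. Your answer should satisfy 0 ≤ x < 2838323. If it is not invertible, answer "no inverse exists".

Extended Euclidean algorithm:
2838323 = 1×2720185 + 118138
2720185 = 23×118138 + 3011
118138 = 39×3011 + 709
3011 = 4×709 + 175
709 = 4×175 + 9
175 = 19×9 + 4
9 = 2×4 + 1
4 = 4×1 + 0
gcd = 1, so the inverse exists. Back-substitute:
1 = 9 − 2·4
1 = −2·175 + 39·9
1 = 39·709 − 158·175
1 = −158·3011 + 671·709
1 = 671·118138 − 26327·3011
1 = −26327·2720185 + 606192·118138
1 = 606192·2838323 − 632519·2720185
Thus 2720185·(-632519) ≡ 1 (mod 2838323); reducing, -632519 mod 2838323 = 2205804.

2205804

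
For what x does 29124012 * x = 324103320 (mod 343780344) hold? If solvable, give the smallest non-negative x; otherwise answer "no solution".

21842460

First find gcd(29124012, 343780344):
343780344 = 11*29124012 + 23416212
29124012 = 1*23416212 + 5707800
23416212 = 4*5707800 + 585012
5707800 = 9*585012 + 442692
585012 = 1*442692 + 142320
442692 = 3*142320 + 15732
142320 = 9*15732 + 732
15732 = 21*732 + 360
732 = 2*360 + 12
360 = 30*12 + 0
gcd = 12 and 12 | 324103320, so solutions exist. Divide through by 12: 2427001x ≡ 27008610 (mod 28648362).
Now find 2427001⁻¹ mod 28648362:
28648362 = 11×2427001 + 1951351
2427001 = 1×1951351 + 475650
1951351 = 4×475650 + 48751
475650 = 9×48751 + 36891
48751 = 1×36891 + 11860
36891 = 3×11860 + 1311
11860 = 9×1311 + 61
1311 = 21×61 + 30
61 = 2×30 + 1
30 = 30×1 + 0
Back-substitute:
1 = 61 − 2·30
1 = −2·1311 + 43·61
1 = 43·11860 − 389·1311
1 = −389·36891 + 1210·11860
1 = 1210·48751 − 1599·36891
1 = −1599·475650 + 15601·48751
1 = 15601·1951351 − 64003·475650
1 = −64003·2427001 + 79604·1951351
1 = 79604·28648362 − 939647·2427001
So 2427001·(-939647) ≡ 1 (mod 28648362), i.e. 2427001⁻¹ ≡ 27708715.
Then x ≡ 27708715·27008610 ≡ 21842460 (mod 28648362); the smallest non-negative solution is x = 21842460.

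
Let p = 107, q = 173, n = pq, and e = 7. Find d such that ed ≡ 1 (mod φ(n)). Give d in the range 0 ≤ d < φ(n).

φ(n) = (p−1)(q−1) = 106·172 = 18232.
Need d with 7·d ≡ 1 (mod 18232). Apply the extended Euclidean algorithm:
18232 = 2604·7 + 4
7 = 1·4 + 3
4 = 1·3 + 1
3 = 3·1 + 0
Back-substitute:
1 = 4 − 3
1 = −7 + 2·4
1 = 2·18232 − 5209·7
So 7·(-5209) ≡ 1 (mod 18232), hence d ≡ -5209 ≡ 13023 (mod 18232).

13023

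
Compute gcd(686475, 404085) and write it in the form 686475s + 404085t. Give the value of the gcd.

15

Apply Euclid's algorithm to 686475 and 404085:
686475 = 1×404085 + 282390
404085 = 1×282390 + 121695
282390 = 2×121695 + 39000
121695 = 3×39000 + 4695
39000 = 8×4695 + 1440
4695 = 3×1440 + 375
1440 = 3×375 + 315
375 = 1×315 + 60
315 = 5×60 + 15
60 = 4×15 + 0
gcd(686475, 404085) = 15.
Back-substituting:
15 = 315 − 5·60
15 = −5·375 + 6·315
15 = 6·1440 − 23·375
15 = −23·4695 + 75·1440
15 = 75·39000 − 623·4695
15 = −623·121695 + 1944·39000
15 = 1944·282390 − 4511·121695
15 = −4511·404085 + 6455·282390
15 = 6455·686475 − 10966·404085
So 15 = (6455)·686475 + (-10966)·404085.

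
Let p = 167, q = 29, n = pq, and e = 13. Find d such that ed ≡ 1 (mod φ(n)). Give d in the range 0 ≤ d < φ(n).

φ(n) = (p−1)(q−1) = 166·28 = 4648.
Need d with 13·d ≡ 1 (mod 4648). Apply the extended Euclidean algorithm:
4648 = 357×13 + 7
13 = 1×7 + 6
7 = 1×6 + 1
6 = 6×1 + 0
Back-substitute:
1 = 7 − 6
1 = −13 + 2·7
1 = 2·4648 − 715·13
So 13·(-715) ≡ 1 (mod 4648), hence d ≡ -715 ≡ 3933 (mod 4648).

3933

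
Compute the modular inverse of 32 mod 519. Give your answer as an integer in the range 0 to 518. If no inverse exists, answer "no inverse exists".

Apply the Euclidean algorithm to 519 and 32:
519 = 16×32 + 7
32 = 4×7 + 4
7 = 1×4 + 3
4 = 1×3 + 1
3 = 3×1 + 0
The gcd is 1. Working backward:
1 = 4 − 3
1 = −7 + 2·4
1 = 2·32 − 9·7
1 = −9·519 + 146·32
So 32·146 ≡ 1 (mod 519).

146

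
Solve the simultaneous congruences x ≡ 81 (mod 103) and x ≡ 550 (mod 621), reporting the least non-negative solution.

52714

Write x = 81 + 103·k. Then 103·k ≡ 550 − 81 ≡ 469 (mod 621).
Need 103⁻¹ mod 621. Extended Euclid on (621, 103):
621 = 6*103 + 3
103 = 34*3 + 1
3 = 3*1 + 0
Back-substitute:
1 = 103 − 34·3
1 = −34·621 + 205·103
103⁻¹ ≡ 205 (mod 621), so k ≡ 205·469 ≡ 511 (mod 621).
x = 81 + 103·511 = 52714.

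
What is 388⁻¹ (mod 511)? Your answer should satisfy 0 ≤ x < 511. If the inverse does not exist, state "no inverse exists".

54

Extended Euclidean algorithm:
511 = 1·388 + 123
388 = 3·123 + 19
123 = 6·19 + 9
19 = 2·9 + 1
9 = 9·1 + 0
The gcd is 1. Working backward:
1 = 19 − 2·9
1 = −2·123 + 13·19
1 = 13·388 − 41·123
1 = −41·511 + 54·388
So 388·54 ≡ 1 (mod 511).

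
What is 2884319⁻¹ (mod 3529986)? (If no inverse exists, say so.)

833315

Apply the Euclidean algorithm to 3529986 and 2884319:
3529986 = 1×2884319 + 645667
2884319 = 4×645667 + 301651
645667 = 2×301651 + 42365
301651 = 7×42365 + 5096
42365 = 8×5096 + 1597
5096 = 3×1597 + 305
1597 = 5×305 + 72
305 = 4×72 + 17
72 = 4×17 + 4
17 = 4×4 + 1
4 = 4×1 + 0
gcd = 1, so the inverse exists. Back-substitute:
1 = 17 − 4·4
1 = −4·72 + 17·17
1 = 17·305 − 72·72
1 = −72·1597 + 377·305
1 = 377·5096 − 1203·1597
1 = −1203·42365 + 10001·5096
1 = 10001·301651 − 71210·42365
1 = −71210·645667 + 152421·301651
1 = 152421·2884319 − 680894·645667
1 = −680894·3529986 + 833315·2884319
So 2884319·833315 ≡ 1 (mod 3529986).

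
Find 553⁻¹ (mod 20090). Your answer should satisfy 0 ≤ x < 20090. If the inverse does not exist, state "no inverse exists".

no inverse exists

Compute gcd(553, 20090):
20090 = 36×553 + 182
553 = 3×182 + 7
182 = 26×7 + 0
Since gcd = 7 > 1, 553 is not a unit mod 20090.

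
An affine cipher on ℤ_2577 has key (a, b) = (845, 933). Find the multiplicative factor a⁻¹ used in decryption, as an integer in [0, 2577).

Apply the Euclidean algorithm to 2577 and 845:
2577 = 3×845 + 42
845 = 20×42 + 5
42 = 8×5 + 2
5 = 2×2 + 1
2 = 2×1 + 0
Since gcd(845, 2577) = 1, back-substitute to write 1 as a combination:
1 = 5 − 2·2
1 = −2·42 + 17·5
1 = 17·845 − 342·42
1 = −342·2577 + 1043·845
So 845·1043 ≡ 1 (mod 2577).

1043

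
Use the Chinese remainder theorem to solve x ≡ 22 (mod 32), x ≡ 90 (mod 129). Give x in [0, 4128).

Write x = 22 + 32·k. Then 32·k ≡ 90 − 22 ≡ 68 (mod 129).
Need 32⁻¹ mod 129. Extended Euclid on (129, 32):
129 = 4×32 + 1
32 = 32×1 + 0
Back-substitute:
1 = 129 − 4·32
32⁻¹ ≡ 125 (mod 129), so k ≡ 125·68 ≡ 115 (mod 129).
x = 22 + 32·115 = 3702.

3702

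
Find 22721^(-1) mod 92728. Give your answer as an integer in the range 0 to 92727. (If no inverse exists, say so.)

81313

Extended Euclidean algorithm:
92728 = 4×22721 + 1844
22721 = 12×1844 + 593
1844 = 3×593 + 65
593 = 9×65 + 8
65 = 8×8 + 1
8 = 8×1 + 0
Since gcd(22721, 92728) = 1, back-substitute to write 1 as a combination:
1 = 65 − 8·8
1 = −8·593 + 73·65
1 = 73·1844 − 227·593
1 = −227·22721 + 2797·1844
1 = 2797·92728 − 11415·22721
Thus 22721·(-11415) ≡ 1 (mod 92728); reducing, -11415 mod 92728 = 81313.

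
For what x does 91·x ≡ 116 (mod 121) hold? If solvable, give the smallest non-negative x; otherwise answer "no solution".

101

First find gcd(91, 121):
121 = 1×91 + 30
91 = 3×30 + 1
30 = 30×1 + 0
gcd = 1, so a unique solution mod 121 exists.
Back-substitute for the Bézout coefficients:
1 = 91 − 3·30
1 = −3·121 + 4·91
So 91·(4) ≡ 1 (mod 121), giving 91⁻¹ ≡ 4.
x ≡ 91⁻¹·116 ≡ 4·116 ≡ 101 (mod 121).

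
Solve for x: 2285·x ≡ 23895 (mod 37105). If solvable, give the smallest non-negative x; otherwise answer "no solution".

First find gcd(2285, 37105):
37105 = 16*2285 + 545
2285 = 4*545 + 105
545 = 5*105 + 20
105 = 5*20 + 5
20 = 4*5 + 0
gcd = 5 and 5 | 23895, so solutions exist. Divide through by 5: 457x ≡ 4779 (mod 7421).
Now find 457⁻¹ mod 7421:
7421 = 16×457 + 109
457 = 4×109 + 21
109 = 5×21 + 4
21 = 5×4 + 1
4 = 4×1 + 0
Back-substitute:
1 = 21 − 5·4
1 = −5·109 + 26·21
1 = 26·457 − 109·109
1 = −109·7421 + 1770·457
So 457⁻¹ ≡ 1770 (mod 7421).
Then x ≡ 1770·4779 ≡ 6311 (mod 7421); the smallest non-negative solution is x = 6311.

6311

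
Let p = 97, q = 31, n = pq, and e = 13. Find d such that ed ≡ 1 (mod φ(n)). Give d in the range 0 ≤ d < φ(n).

2437

φ(n) = (p−1)(q−1) = 96·30 = 2880.
Need d with 13·d ≡ 1 (mod 2880). Apply the extended Euclidean algorithm:
2880 = 221·13 + 7
13 = 1·7 + 6
7 = 1·6 + 1
6 = 6·1 + 0
Back-substitute:
1 = 7 − 6
1 = −13 + 2·7
1 = 2·2880 − 443·13
So 13·(-443) ≡ 1 (mod 2880), hence d ≡ -443 ≡ 2437 (mod 2880).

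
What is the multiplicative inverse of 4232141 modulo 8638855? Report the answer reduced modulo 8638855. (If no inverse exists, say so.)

8266921

Run Euclid on (8638855, 4232141):
8638855 = 2*4232141 + 174573
4232141 = 24*174573 + 42389
174573 = 4*42389 + 5017
42389 = 8*5017 + 2253
5017 = 2*2253 + 511
2253 = 4*511 + 209
511 = 2*209 + 93
209 = 2*93 + 23
93 = 4*23 + 1
23 = 23*1 + 0
gcd = 1, so the inverse exists. Back-substitute:
1 = 93 − 4·23
1 = −4·209 + 9·93
1 = 9·511 − 22·209
1 = −22·2253 + 97·511
1 = 97·5017 − 216·2253
1 = −216·42389 + 1825·5017
1 = 1825·174573 − 7516·42389
1 = −7516·4232141 + 182209·174573
1 = 182209·8638855 − 371934·4232141
Thus 4232141·(-371934) ≡ 1 (mod 8638855); reducing, -371934 mod 8638855 = 8266921.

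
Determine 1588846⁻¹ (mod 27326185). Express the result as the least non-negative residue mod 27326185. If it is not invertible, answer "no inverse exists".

Run Euclid on (27326185, 1588846):
27326185 = 17·1588846 + 315803
1588846 = 5·315803 + 9831
315803 = 32·9831 + 1211
9831 = 8·1211 + 143
1211 = 8·143 + 67
143 = 2·67 + 9
67 = 7·9 + 4
9 = 2·4 + 1
4 = 4·1 + 0
Since gcd(1588846, 27326185) = 1, back-substitute to write 1 as a combination:
1 = 9 − 2·4
1 = −2·67 + 15·9
1 = 15·143 − 32·67
1 = −32·1211 + 271·143
1 = 271·9831 − 2200·1211
1 = −2200·315803 + 70671·9831
1 = 70671·1588846 − 355555·315803
1 = −355555·27326185 + 6115106·1588846
So 1588846·6115106 ≡ 1 (mod 27326185).

6115106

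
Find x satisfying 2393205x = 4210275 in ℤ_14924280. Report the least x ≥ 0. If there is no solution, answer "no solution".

First find gcd(2393205, 14924280):
14924280 = 6×2393205 + 565050
2393205 = 4×565050 + 133005
565050 = 4×133005 + 33030
133005 = 4×33030 + 885
33030 = 37×885 + 285
885 = 3×285 + 30
285 = 9×30 + 15
30 = 2×15 + 0
gcd = 15 and 15 | 4210275, so solutions exist. Divide through by 15: 159547x ≡ 280685 (mod 994952).
Now find 159547⁻¹ mod 994952:
994952 = 6×159547 + 37670
159547 = 4×37670 + 8867
37670 = 4×8867 + 2202
8867 = 4×2202 + 59
2202 = 37×59 + 19
59 = 3×19 + 2
19 = 9×2 + 1
2 = 2×1 + 0
Back-substitute:
1 = 19 − 9·2
1 = −9·59 + 28·19
1 = 28·2202 − 1045·59
1 = −1045·8867 + 4208·2202
1 = 4208·37670 − 17877·8867
1 = −17877·159547 + 75716·37670
1 = 75716·994952 − 472173·159547
So 159547·(-472173) ≡ 1 (mod 994952), i.e. 159547⁻¹ ≡ 522779.
Then x ≡ 522779·280685 ≡ 702655 (mod 994952); the smallest non-negative solution is x = 702655.

702655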